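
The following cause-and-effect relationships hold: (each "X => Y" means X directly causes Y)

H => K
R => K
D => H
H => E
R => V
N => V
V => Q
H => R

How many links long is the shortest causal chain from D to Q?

4

Shortest chain: D → H → R → V → Q.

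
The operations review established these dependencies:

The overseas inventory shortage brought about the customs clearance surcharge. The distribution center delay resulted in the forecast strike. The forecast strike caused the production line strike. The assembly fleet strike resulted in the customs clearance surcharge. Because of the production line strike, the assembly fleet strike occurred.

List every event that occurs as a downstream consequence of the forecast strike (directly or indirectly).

the assembly fleet strike, the customs clearance surcharge, the production line strike

Direct effects: the production line strike.
2 steps out: the assembly fleet strike.
3 steps out: the customs clearance surcharge.
Not reachable from it: the overseas inventory shortage, the distribution center delay.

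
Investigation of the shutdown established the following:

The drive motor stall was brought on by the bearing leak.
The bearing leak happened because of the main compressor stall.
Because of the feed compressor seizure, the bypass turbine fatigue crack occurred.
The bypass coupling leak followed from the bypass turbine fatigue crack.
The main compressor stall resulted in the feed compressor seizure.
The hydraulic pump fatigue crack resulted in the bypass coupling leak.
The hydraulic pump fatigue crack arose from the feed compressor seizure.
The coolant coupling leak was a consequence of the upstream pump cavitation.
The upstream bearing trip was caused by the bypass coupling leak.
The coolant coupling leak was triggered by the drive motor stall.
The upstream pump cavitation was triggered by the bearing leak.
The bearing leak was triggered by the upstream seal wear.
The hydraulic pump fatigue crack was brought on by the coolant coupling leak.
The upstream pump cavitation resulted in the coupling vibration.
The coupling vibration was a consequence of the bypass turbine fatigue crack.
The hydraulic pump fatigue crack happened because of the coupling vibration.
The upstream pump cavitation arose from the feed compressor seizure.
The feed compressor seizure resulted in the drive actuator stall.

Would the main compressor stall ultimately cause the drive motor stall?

Yes

There is a causal chain: the main compressor stall → the bearing leak → the drive motor stall.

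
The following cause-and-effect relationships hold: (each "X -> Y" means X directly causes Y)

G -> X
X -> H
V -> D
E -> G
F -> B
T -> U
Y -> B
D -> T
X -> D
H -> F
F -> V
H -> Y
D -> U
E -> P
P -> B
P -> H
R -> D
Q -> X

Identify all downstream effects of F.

Direct effects: V, B.
2 steps out: D.
3 steps out: T, U.
Not reachable from it: R, E, Q, P, G, X, H, Y.

B, D, T, U, V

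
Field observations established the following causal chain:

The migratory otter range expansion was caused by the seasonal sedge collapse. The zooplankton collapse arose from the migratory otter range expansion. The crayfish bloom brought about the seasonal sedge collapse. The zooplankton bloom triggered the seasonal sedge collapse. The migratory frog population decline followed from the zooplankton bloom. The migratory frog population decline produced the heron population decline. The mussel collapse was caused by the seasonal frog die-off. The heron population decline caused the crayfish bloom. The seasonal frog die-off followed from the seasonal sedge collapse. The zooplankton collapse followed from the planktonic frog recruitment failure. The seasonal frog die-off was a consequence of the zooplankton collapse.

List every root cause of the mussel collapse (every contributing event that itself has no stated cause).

the planktonic frog recruitment failure, the zooplankton bloom

Tracing upstream from the mussel collapse: the mussel collapse ← the seasonal frog die-off ← the seasonal sedge collapse ← the zooplankton bloom.
A separate upstream branch: the mussel collapse ← the seasonal frog die-off ← the zooplankton collapse ← the planktonic frog recruitment failure.
Each of those chain origins has no stated cause.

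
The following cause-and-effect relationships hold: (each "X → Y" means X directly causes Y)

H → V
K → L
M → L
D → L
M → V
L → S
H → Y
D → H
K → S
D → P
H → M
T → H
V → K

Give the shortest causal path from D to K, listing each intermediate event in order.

D → H → V → K

D → H
H → V
V → K
Length: 3 steps.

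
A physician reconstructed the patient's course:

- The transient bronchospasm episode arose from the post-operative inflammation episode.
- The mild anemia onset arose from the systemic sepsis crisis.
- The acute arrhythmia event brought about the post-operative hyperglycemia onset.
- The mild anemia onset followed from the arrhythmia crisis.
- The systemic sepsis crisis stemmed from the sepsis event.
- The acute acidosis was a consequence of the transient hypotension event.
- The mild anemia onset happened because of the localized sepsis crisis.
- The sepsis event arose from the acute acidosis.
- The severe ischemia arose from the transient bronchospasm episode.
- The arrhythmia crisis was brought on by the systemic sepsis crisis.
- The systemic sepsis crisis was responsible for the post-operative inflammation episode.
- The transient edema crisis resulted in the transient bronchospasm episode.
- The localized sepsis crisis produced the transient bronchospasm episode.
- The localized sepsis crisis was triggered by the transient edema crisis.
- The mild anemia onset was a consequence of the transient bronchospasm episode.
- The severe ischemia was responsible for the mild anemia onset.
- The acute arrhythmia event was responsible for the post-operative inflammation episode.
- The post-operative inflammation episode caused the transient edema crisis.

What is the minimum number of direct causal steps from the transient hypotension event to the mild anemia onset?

4

Shortest chain: the transient hypotension event → the acute acidosis → the sepsis event → the systemic sepsis crisis → the mild anemia onset.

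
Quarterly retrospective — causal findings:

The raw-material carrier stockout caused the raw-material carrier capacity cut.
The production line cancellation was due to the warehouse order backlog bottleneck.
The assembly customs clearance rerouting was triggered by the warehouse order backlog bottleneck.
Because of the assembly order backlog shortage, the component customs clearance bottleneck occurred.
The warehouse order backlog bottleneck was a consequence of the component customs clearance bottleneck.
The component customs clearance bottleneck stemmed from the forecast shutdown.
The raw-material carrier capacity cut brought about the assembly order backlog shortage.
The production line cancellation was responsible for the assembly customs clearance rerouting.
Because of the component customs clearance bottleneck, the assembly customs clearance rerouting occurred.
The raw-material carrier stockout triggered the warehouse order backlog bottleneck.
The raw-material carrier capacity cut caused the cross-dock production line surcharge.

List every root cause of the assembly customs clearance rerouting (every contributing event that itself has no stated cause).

Tracing upstream from the assembly customs clearance rerouting: the assembly customs clearance rerouting ← the warehouse order backlog bottleneck ← the raw-material carrier stockout.
A separate upstream branch: the assembly customs clearance rerouting ← the component customs clearance bottleneck ← the forecast shutdown.
Each of those chain origins has no stated cause.

the forecast shutdown, the raw-material carrier stockout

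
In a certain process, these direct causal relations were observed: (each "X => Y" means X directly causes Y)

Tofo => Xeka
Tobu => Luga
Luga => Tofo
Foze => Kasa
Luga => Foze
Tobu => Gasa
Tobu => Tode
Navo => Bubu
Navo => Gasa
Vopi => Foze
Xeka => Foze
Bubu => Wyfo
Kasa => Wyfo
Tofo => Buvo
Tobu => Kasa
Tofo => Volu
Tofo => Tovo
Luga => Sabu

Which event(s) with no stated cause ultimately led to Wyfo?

Tracing upstream from Wyfo: Wyfo ← Kasa ← Tobu.
A separate upstream branch: Wyfo ← Kasa ← Foze ← Vopi.
A separate upstream branch: Wyfo ← Bubu ← Navo.
Each of those chain origins has no stated cause.

Navo, Tobu, Vopi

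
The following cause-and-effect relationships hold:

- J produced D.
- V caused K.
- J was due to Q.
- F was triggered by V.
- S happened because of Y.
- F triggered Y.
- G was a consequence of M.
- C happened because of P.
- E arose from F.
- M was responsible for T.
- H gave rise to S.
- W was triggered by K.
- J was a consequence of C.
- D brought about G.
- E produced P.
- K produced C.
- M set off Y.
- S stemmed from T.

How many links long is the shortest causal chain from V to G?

5

Shortest chain: V → K → C → J → D → G.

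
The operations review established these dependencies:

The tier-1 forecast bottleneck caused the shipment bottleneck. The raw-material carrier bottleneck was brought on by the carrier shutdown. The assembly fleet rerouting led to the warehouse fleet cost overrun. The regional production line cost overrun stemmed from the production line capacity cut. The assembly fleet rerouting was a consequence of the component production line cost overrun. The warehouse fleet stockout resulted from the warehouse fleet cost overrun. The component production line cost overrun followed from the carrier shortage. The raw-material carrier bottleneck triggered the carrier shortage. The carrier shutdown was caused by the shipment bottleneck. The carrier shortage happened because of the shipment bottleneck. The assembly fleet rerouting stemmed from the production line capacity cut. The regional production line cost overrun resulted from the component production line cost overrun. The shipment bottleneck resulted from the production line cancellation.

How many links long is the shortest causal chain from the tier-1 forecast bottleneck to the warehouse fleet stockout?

Shortest chain: the tier-1 forecast bottleneck → the shipment bottleneck → the carrier shortage → the component production line cost overrun → the assembly fleet rerouting → the warehouse fleet cost overrun → the warehouse fleet stockout.

6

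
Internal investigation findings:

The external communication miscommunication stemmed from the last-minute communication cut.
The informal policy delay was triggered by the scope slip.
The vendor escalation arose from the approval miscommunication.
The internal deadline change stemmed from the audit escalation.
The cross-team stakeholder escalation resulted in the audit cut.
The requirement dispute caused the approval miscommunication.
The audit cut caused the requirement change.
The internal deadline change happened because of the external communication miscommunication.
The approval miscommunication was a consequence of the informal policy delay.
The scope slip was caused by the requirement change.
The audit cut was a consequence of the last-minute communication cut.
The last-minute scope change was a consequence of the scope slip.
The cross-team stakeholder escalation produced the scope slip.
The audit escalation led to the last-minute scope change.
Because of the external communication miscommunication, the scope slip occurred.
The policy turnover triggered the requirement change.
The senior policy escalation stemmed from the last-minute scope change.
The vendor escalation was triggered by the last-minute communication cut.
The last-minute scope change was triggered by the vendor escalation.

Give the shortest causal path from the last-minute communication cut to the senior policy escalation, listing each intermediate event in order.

the last-minute communication cut → the vendor escalation → the last-minute scope change → the senior policy escalation

the last-minute communication cut → the vendor escalation
the vendor escalation → the last-minute scope change
the last-minute scope change → the senior policy escalation
Length: 3 steps.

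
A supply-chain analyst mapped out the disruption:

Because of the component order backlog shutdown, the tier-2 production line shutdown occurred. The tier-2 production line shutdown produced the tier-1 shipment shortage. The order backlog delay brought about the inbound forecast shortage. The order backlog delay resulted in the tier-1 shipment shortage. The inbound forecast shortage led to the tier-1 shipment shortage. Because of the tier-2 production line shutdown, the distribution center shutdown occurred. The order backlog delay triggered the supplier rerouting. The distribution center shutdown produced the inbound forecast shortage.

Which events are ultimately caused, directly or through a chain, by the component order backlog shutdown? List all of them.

the distribution center shutdown, the inbound forecast shortage, the tier-1 shipment shortage, the tier-2 production line shutdown

Direct effects: the tier-2 production line shutdown.
2 steps out: the distribution center shutdown, the tier-1 shipment shortage.
3 steps out: the inbound forecast shortage.
Not reachable from it: the order backlog delay, the supplier rerouting.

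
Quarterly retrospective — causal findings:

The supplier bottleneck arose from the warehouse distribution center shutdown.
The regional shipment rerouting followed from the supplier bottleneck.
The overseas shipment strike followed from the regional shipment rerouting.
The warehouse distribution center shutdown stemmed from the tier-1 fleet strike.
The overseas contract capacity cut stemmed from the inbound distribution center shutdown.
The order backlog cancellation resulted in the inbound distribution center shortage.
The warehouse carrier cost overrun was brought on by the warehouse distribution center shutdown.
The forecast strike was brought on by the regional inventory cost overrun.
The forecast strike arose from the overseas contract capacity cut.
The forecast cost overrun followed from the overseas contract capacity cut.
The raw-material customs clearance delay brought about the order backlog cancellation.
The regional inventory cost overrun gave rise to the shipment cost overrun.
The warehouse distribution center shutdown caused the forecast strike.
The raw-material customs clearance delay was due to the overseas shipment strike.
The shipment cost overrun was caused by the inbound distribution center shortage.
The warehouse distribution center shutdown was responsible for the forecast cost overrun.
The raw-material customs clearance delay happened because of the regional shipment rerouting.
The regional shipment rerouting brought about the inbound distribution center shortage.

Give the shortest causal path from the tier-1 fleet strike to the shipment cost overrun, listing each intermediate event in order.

the tier-1 fleet strike → the warehouse distribution center shutdown → the supplier bottleneck → the regional shipment rerouting → the inbound distribution center shortage → the shipment cost overrun

the tier-1 fleet strike → the warehouse distribution center shutdown
the warehouse distribution center shutdown → the supplier bottleneck
the supplier bottleneck → the regional shipment rerouting
the regional shipment rerouting → the inbound distribution center shortage
the inbound distribution center shortage → the shipment cost overrun
Length: 5 steps.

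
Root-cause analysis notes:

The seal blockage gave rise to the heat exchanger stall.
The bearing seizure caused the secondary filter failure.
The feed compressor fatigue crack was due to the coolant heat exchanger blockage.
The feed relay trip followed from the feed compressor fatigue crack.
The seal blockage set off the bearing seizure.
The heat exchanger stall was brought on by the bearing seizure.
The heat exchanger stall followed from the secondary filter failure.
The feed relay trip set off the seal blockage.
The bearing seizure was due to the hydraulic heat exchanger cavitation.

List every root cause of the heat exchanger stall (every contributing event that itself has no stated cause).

Tracing upstream from the heat exchanger stall: the heat exchanger stall ← the bearing seizure ← the hydraulic heat exchanger cavitation.
A separate upstream branch: the heat exchanger stall ← the seal blockage ← the feed relay trip ← the feed compressor fatigue crack ← the coolant heat exchanger blockage.
Each of those chain origins has no stated cause.

the coolant heat exchanger blockage, the hydraulic heat exchanger cavitation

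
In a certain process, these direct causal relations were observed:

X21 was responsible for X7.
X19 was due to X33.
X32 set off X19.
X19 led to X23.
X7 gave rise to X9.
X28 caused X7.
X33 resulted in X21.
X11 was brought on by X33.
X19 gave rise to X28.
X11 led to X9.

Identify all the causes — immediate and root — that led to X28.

Immediate cause of X28: X19.
Further upstream: X33, X32.

X19, X32, X33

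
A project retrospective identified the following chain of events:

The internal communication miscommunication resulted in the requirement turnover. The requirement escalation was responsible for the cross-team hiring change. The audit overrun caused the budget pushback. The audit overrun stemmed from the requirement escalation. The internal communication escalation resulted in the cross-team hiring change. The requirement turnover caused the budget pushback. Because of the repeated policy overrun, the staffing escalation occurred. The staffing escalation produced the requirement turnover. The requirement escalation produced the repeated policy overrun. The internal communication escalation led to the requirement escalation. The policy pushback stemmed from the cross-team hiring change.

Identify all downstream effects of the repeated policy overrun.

the budget pushback, the requirement turnover, the staffing escalation

Direct effects: the staffing escalation.
2 steps out: the requirement turnover.
3 steps out: the budget pushback.
Not reachable from it: the internal communication escalation, the requirement escalation, the audit overrun, the cross-team hiring change, the policy pushback, the internal communication miscommunication.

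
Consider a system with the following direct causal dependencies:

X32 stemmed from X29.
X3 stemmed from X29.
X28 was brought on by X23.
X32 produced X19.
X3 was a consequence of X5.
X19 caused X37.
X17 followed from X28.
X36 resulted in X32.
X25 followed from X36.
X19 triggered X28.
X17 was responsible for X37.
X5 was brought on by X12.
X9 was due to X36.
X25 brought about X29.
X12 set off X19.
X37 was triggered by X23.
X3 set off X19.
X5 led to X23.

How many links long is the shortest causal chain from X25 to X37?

4

Shortest chain: X25 → X29 → X3 → X19 → X37.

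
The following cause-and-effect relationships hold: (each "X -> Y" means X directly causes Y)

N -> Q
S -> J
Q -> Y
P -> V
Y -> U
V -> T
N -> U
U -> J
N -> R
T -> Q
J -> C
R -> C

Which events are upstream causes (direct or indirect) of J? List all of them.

N, P, Q, S, T, U, V, Y

Immediate causes of J: U, S.
Further upstream: P, V, T, N, Q, Y.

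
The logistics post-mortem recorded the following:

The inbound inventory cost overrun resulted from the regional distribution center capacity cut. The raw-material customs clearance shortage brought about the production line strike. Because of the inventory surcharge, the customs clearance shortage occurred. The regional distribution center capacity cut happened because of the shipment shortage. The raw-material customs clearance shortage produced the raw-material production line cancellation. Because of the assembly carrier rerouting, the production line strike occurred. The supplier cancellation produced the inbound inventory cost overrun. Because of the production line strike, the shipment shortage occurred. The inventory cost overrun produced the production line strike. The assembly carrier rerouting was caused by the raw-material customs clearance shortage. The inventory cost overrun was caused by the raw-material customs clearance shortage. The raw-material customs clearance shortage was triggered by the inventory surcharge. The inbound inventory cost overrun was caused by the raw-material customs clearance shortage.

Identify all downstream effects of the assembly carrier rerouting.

the inbound inventory cost overrun, the production line strike, the regional distribution center capacity cut, the shipment shortage

Direct effects: the production line strike.
2 steps out: the shipment shortage.
3 steps out: the regional distribution center capacity cut.
4 steps out: the inbound inventory cost overrun.
Not reachable from it: the inventory surcharge, the raw-material customs clearance shortage, the supplier cancellation, the raw-material production line cancellation, the inventory cost overrun, the customs clearance shortage.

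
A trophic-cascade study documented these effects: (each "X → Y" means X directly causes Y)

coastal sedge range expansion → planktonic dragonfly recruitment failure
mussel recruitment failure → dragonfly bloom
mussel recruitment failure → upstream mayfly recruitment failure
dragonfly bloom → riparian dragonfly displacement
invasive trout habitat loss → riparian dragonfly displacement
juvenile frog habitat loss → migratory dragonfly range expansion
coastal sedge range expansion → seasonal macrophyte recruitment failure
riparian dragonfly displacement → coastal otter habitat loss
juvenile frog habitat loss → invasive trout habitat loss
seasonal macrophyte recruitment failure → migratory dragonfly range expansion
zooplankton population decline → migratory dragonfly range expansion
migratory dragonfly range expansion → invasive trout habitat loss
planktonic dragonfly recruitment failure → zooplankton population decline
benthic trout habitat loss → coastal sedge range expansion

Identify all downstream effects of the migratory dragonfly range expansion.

the coastal otter habitat loss, the invasive trout habitat loss, the riparian dragonfly displacement

Direct effects: the invasive trout habitat loss.
2 steps out: the riparian dragonfly displacement.
3 steps out: the coastal otter habitat loss.
Not reachable from it: the benthic trout habitat loss, the juvenile frog habitat loss, the mussel recruitment failure, the coastal sedge range expansion, the upstream mayfly recruitment failure, the seasonal macrophyte recruitment failure, the planktonic dragonfly recruitment failure, the zooplankton population decline, the dragonfly bloom.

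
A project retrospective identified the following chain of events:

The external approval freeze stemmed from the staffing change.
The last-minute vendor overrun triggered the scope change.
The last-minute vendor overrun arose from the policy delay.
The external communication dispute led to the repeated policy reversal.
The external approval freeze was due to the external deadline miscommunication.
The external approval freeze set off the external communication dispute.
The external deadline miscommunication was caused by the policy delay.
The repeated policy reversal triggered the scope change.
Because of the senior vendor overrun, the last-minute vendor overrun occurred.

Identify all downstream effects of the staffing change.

the external approval freeze, the external communication dispute, the repeated policy reversal, the scope change

Direct effects: the external approval freeze.
2 steps out: the external communication dispute.
3 steps out: the repeated policy reversal.
4 steps out: the scope change.
Not reachable from it: the policy delay, the external deadline miscommunication, the senior vendor overrun, the last-minute vendor overrun.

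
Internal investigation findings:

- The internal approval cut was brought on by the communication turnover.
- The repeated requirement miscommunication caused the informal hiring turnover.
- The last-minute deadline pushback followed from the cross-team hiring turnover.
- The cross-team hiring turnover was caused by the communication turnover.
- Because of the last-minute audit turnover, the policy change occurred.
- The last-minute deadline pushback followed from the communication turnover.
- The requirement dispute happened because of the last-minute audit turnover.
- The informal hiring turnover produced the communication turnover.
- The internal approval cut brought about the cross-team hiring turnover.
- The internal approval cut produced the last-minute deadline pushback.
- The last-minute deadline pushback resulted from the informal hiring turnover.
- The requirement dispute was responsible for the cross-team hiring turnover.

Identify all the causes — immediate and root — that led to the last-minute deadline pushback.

Immediate causes of the last-minute deadline pushback: the informal hiring turnover, the communication turnover, the internal approval cut, the cross-team hiring turnover.
Further upstream: the repeated requirement miscommunication, the last-minute audit turnover, the requirement dispute.

the communication turnover, the cross-team hiring turnover, the informal hiring turnover, the internal approval cut, the last-minute audit turnover, the repeated requirement miscommunication, the requirement dispute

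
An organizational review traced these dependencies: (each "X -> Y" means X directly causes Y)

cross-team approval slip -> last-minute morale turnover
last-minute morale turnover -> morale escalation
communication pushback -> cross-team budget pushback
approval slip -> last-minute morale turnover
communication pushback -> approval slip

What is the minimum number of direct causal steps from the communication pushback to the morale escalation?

3

Shortest chain: the communication pushback → the approval slip → the last-minute morale turnover → the morale escalation.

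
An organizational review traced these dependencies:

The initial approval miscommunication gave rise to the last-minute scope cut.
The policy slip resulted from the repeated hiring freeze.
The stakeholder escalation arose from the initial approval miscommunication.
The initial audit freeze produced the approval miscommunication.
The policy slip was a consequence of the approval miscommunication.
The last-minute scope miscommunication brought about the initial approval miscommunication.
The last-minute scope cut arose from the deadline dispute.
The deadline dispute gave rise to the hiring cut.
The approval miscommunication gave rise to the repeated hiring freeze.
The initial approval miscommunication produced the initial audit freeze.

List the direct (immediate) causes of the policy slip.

Upstream contributors include the last-minute scope miscommunication, the initial approval miscommunication, the initial audit freeze, but only the approval miscommunication, the repeated hiring freeze feed directly into the policy slip.

the approval miscommunication, the repeated hiring freeze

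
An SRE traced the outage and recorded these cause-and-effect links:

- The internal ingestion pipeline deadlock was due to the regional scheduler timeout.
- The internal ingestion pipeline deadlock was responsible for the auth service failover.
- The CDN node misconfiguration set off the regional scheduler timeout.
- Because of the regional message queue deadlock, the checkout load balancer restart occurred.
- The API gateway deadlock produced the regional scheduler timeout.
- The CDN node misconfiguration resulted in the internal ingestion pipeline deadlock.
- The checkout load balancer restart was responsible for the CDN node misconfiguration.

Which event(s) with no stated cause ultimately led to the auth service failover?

the API gateway deadlock, the regional message queue deadlock

Tracing upstream from the auth service failover: the auth service failover ← the internal ingestion pipeline deadlock ← the CDN node misconfiguration ← the checkout load balancer restart ← the regional message queue deadlock.
A separate upstream branch: the auth service failover ← the internal ingestion pipeline deadlock ← the regional scheduler timeout ← the API gateway deadlock.
Each of those chain origins has no stated cause.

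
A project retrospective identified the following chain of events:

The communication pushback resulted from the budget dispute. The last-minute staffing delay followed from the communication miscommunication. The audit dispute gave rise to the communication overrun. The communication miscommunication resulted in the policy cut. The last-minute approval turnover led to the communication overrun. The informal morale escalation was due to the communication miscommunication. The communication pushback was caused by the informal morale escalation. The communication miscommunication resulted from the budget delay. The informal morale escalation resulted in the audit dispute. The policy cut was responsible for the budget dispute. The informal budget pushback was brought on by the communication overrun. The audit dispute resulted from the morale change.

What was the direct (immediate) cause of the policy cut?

Upstream contributors include the budget delay, but only the communication miscommunication feeds directly into the policy cut.

the communication miscommunication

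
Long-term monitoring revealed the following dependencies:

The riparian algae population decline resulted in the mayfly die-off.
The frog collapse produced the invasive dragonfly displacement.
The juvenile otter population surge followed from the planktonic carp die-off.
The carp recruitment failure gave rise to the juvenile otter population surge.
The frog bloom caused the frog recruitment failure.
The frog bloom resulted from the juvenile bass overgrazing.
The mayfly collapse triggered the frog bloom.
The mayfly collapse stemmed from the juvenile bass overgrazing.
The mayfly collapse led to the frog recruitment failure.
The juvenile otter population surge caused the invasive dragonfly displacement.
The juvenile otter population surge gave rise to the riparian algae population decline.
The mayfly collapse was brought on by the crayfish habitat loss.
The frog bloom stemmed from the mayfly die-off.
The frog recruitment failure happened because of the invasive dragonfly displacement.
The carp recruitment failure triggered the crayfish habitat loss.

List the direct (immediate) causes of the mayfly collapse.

Upstream contributors include the carp recruitment failure, but only the crayfish habitat loss, the juvenile bass overgrazing feed directly into the mayfly collapse.

the crayfish habitat loss, the juvenile bass overgrazing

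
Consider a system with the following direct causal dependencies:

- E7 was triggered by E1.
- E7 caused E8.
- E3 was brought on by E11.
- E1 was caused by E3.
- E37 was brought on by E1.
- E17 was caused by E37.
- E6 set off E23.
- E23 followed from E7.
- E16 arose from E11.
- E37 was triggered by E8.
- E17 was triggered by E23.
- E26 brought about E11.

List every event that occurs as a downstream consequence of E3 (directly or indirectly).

Direct effects: E1.
2 steps out: E7, E37.
3 steps out: E8, E23, E17.
Not reachable from it: E26, E6, E11, E16.

E1, E17, E23, E37, E7, E8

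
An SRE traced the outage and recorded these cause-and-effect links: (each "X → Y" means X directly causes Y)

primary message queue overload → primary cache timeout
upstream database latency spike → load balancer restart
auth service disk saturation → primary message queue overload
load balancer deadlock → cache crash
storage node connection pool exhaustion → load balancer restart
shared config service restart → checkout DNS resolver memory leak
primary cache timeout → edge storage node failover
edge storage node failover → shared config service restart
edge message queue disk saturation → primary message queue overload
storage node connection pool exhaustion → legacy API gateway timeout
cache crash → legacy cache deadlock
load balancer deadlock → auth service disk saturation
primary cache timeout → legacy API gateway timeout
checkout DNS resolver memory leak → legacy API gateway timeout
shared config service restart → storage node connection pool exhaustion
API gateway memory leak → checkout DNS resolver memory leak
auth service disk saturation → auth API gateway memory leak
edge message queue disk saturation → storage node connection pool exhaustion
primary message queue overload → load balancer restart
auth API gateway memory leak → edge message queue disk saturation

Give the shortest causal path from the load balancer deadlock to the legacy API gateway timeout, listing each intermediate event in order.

the load balancer deadlock → the auth service disk saturation
the auth service disk saturation → the primary message queue overload
the primary message queue overload → the primary cache timeout
the primary cache timeout → the legacy API gateway timeout
Length: 4 steps.

the load balancer deadlock → the auth service disk saturation → the primary message queue overload → the primary cache timeout → the legacy API gateway timeout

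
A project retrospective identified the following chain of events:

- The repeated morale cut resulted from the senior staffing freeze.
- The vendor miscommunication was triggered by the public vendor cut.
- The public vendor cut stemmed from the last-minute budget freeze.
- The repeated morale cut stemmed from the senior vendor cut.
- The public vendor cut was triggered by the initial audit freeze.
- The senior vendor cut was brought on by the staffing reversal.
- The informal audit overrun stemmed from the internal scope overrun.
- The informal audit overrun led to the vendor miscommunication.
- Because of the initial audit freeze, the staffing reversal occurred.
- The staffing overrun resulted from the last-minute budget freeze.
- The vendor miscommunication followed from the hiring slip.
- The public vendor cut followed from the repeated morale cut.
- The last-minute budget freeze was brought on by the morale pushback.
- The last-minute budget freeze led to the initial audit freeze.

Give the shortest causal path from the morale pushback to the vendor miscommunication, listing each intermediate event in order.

the morale pushback → the last-minute budget freeze
the last-minute budget freeze → the public vendor cut
the public vendor cut → the vendor miscommunication
Length: 3 steps.

the morale pushback → the last-minute budget freeze → the public vendor cut → the vendor miscommunication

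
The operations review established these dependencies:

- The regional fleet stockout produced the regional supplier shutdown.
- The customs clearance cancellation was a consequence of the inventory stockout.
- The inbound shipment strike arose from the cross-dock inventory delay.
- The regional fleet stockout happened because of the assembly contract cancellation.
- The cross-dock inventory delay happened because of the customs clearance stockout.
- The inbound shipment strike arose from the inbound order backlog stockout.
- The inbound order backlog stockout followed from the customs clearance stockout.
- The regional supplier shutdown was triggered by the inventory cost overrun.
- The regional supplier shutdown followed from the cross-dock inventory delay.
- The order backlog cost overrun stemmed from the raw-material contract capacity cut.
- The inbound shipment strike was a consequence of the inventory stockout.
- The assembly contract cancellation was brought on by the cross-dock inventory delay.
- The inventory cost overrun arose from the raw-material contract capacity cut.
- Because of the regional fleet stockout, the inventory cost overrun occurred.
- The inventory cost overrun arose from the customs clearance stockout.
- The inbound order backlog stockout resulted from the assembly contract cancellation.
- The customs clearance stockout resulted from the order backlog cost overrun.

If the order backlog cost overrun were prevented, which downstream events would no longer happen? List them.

the assembly contract cancellation, the cross-dock inventory delay, the customs clearance stockout, the inbound order backlog stockout, the regional fleet stockout

Downstream of the order backlog cost overrun: the customs clearance stockout, the cross-dock inventory delay, the assembly contract cancellation, the regional fleet stockout, the inventory cost overrun, the regional supplier shutdown, the inbound order backlog stockout, the inbound shipment strike.
Of those, still caused via another path: the inventory cost overrun, the regional supplier shutdown, the inbound shipment strike.
The remainder have no surviving cause.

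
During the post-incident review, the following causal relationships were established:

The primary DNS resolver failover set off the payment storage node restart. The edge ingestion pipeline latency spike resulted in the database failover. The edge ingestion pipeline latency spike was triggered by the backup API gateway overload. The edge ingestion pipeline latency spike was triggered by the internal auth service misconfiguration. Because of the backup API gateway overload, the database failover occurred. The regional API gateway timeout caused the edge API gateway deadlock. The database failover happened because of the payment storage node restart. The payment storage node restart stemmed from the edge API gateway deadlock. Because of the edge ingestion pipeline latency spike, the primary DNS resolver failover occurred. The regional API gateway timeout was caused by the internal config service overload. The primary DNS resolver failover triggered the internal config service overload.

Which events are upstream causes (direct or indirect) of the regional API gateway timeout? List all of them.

the backup API gateway overload, the edge ingestion pipeline latency spike, the internal auth service misconfiguration, the internal config service overload, the primary DNS resolver failover

Immediate cause of the regional API gateway timeout: the internal config service overload.
Further upstream: the backup API gateway overload, the edge ingestion pipeline latency spike, the primary DNS resolver failover, the internal auth service misconfiguration.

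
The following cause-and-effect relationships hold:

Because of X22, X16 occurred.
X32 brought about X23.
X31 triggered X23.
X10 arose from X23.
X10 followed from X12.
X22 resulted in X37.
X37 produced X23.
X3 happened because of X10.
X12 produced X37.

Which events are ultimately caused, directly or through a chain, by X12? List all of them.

Direct effects: X37, X10.
2 steps out: X23, X3.
Not reachable from it: X22, X16, X31, X32.

X10, X23, X3, X37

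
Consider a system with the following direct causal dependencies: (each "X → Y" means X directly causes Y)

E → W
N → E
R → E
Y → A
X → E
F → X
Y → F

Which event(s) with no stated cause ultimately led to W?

N, R, Y

Tracing upstream from W: W ← E ← N.
A separate upstream branch: W ← E ← X ← F ← Y.
A separate upstream branch: W ← E ← R.
Each of those chain origins has no stated cause.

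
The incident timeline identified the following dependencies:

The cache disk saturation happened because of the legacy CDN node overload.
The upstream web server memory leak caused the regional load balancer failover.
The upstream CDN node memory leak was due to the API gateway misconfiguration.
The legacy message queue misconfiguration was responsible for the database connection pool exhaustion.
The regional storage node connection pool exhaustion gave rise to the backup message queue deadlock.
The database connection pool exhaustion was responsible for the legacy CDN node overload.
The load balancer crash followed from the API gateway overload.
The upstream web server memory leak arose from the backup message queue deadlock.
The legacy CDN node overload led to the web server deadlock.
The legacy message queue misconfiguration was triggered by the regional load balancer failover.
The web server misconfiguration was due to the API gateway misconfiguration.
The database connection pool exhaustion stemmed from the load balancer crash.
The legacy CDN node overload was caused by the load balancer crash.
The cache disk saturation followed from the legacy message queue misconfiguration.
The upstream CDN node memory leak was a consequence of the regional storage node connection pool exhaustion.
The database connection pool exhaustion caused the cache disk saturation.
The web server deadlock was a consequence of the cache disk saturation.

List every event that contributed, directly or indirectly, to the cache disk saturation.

Immediate causes of the cache disk saturation: the legacy message queue misconfiguration, the database connection pool exhaustion, the legacy CDN node overload.
Further upstream: the API gateway overload, the load balancer crash, the regional storage node connection pool exhaustion, the backup message queue deadlock, the upstream web server memory leak, the regional load balancer failover.

the API gateway overload, the backup message queue deadlock, the database connection pool exhaustion, the legacy CDN node overload, the legacy message queue misconfiguration, the load balancer crash, the regional load balancer failover, the regional storage node connection pool exhaustion, the upstream web server memory leak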